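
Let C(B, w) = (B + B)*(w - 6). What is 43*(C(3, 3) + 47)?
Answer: 1247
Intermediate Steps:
C(B, w) = 2*B*(-6 + w) (C(B, w) = (2*B)*(-6 + w) = 2*B*(-6 + w))
43*(C(3, 3) + 47) = 43*(2*3*(-6 + 3) + 47) = 43*(2*3*(-3) + 47) = 43*(-18 + 47) = 43*29 = 1247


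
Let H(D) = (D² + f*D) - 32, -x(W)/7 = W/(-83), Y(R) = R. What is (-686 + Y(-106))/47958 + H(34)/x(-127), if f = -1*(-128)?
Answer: -3632999792/7105777 ≈ -511.27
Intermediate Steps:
f = 128
x(W) = 7*W/83 (x(W) = -7*W/(-83) = -7*W*(-1)/83 = -(-7)*W/83 = 7*W/83)
H(D) = -32 + D² + 128*D (H(D) = (D² + 128*D) - 32 = -32 + D² + 128*D)
(-686 + Y(-106))/47958 + H(34)/x(-127) = (-686 - 106)/47958 + (-32 + 34² + 128*34)/(((7/83)*(-127))) = -792*1/47958 + (-32 + 1156 + 4352)/(-889/83) = -132/7993 + 5476*(-83/889) = -132/7993 - 454508/889 = -3632999792/7105777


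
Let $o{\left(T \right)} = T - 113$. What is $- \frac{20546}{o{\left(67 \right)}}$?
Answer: $\frac{10273}{23} \approx 446.65$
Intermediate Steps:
$o{\left(T \right)} = -113 + T$
$- \frac{20546}{o{\left(67 \right)}} = - \frac{20546}{-113 + 67} = - \frac{20546}{-46} = \left(-20546\right) \left(- \frac{1}{46}\right) = \frac{10273}{23}$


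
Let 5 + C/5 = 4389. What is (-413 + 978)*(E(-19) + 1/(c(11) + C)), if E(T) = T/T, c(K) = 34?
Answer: 12404575/21954 ≈ 565.03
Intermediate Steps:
E(T) = 1
C = 21920 (C = -25 + 5*4389 = -25 + 21945 = 21920)
(-413 + 978)*(E(-19) + 1/(c(11) + C)) = (-413 + 978)*(1 + 1/(34 + 21920)) = 565*(1 + 1/21954) = 565*(21955/21954) = 12404575/21954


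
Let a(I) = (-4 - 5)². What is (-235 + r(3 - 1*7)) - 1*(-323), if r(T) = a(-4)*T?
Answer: -236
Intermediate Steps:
a(I) = 81 (a(I) = (-9)² = 81)
r(T) = 81*T
(-235 + r(3 - 1*7)) - 1*(-323) = (-235 + 81*(3 - 1*7)) - 1*(-323) = (-235 + 81*(3 - 7)) + 323 = (-235 + 81*(-4)) + 323 = (-235 - 324) + 323 = -559 + 323 = -236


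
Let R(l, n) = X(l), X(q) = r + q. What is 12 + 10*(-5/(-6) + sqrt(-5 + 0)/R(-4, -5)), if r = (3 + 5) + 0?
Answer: 61/3 + 5*I*sqrt(5)/2 ≈ 20.333 + 5.5902*I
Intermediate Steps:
r = 8 (r = 8 + 0 = 8)
X(q) = 8 + q
R(l, n) = 8 + l
12 + 10*(-5/(-6) + sqrt(-5 + 0)/R(-4, -5)) = 12 + 10*(-5/(-6) + sqrt(-5 + 0)/(8 - 4)) = 12 + 10*(-5*(-1/6) + sqrt(-5)/4) = 12 + 10*(5/6 + (I*sqrt(5))*(1/4)) = 12 + 10*(5/6 + I*sqrt(5)/4) = 12 + (25/3 + 5*I*sqrt(5)/2) = 61/3 + 5*I*sqrt(5)/2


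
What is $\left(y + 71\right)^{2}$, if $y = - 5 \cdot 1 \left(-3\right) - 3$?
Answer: $6889$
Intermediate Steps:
$y = 12$ ($y = \left(-5\right) \left(-3\right) - 3 = 15 - 3 = 12$)
$\left(y + 71\right)^{2} = \left(12 + 71\right)^{2} = 83^{2} = 6889$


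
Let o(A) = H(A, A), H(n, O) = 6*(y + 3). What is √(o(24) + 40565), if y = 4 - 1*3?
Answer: √40589 ≈ 201.47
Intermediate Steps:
y = 1 (y = 4 - 3 = 1)
H(n, O) = 24 (H(n, O) = 6*(1 + 3) = 6*4 = 24)
o(A) = 24
√(o(24) + 40565) = √(24 + 40565) = √40589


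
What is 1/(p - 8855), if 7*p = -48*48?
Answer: -7/64289 ≈ -0.00010888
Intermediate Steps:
p = -2304/7 (p = (-48*48)/7 = (⅐)*(-2304) = -2304/7 ≈ -329.14)
1/(p - 8855) = 1/(-2304/7 - 8855) = 1/(-64289/7) = -7/64289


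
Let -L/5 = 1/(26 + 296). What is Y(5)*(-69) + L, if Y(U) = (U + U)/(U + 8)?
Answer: -222245/4186 ≈ -53.092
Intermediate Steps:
Y(U) = 2*U/(8 + U) (Y(U) = (2*U)/(8 + U) = 2*U/(8 + U))
L = -5/322 (L = -5/(26 + 296) = -5/322 ≈ -0.015528)
Y(5)*(-69) + L = (2*5/(8 + 5))*(-69) - 5/322 = (2*5/13)*(-69) - 5/322 = (2*5*(1/13))*(-69) - 5/322 = (10/13)*(-69) - 5/322 = -690/13 - 5/322 = -222245/4186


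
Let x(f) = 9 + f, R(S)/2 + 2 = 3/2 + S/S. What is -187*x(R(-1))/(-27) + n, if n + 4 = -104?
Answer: -1046/27 ≈ -38.741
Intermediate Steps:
n = -108 (n = -4 - 104 = -108)
R(S) = 1 (R(S) = -4 + 2*(3/2 + S/S) = -4 + 2*(3*(½) + 1) = -4 + 2*(3/2 + 1) = -4 + 2*(5/2) = -4 + 5 = 1)
-187*x(R(-1))/(-27) + n = -187*(9 + 1)/(-27) - 108 = -1870*(-1)/27 - 108 = -187*(-10/27) - 108 = 1870/27 - 108 = -1046/27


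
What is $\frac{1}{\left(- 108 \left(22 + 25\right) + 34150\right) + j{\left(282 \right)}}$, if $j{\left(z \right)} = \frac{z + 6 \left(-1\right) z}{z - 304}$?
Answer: $\frac{11}{320519} \approx 3.4319 \cdot 10^{-5}$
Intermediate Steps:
$j{\left(z \right)} = - \frac{5 z}{-304 + z}$ ($j{\left(z \right)} = \frac{z - 6 z}{-304 + z} = \frac{\left(-5\right) z}{-304 + z} = - \frac{5 z}{-304 + z}$)
$\frac{1}{\left(- 108 \left(22 + 25\right) + 34150\right) + j{\left(282 \right)}} = \frac{1}{\left(- 108 \left(22 + 25\right) + 34150\right) - \frac{1410}{-304 + 282}} = \frac{1}{\left(\left(-108\right) 47 + 34150\right) - \frac{1410}{-22}} = \frac{1}{\left(-5076 + 34150\right) - 1410 \left(- \frac{1}{22}\right)} = \frac{1}{29074 + \frac{705}{11}} = \frac{1}{\frac{320519}{11}} = \frac{11}{320519}$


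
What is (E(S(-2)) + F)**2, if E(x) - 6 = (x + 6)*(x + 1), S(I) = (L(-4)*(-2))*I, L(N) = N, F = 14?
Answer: 28900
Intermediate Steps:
S(I) = 8*I (S(I) = (-4*(-2))*I = 8*I)
E(x) = 6 + (1 + x)*(6 + x) (E(x) = 6 + (x + 6)*(x + 1) = 6 + (6 + x)*(1 + x) = 6 + (1 + x)*(6 + x))
(E(S(-2)) + F)**2 = ((12 + (8*(-2))**2 + 7*(8*(-2))) + 14)**2 = ((12 + (-16)**2 + 7*(-16)) + 14)**2 = ((12 + 256 - 112) + 14)**2 = (156 + 14)**2 = 170**2 = 28900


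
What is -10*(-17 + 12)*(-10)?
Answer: -500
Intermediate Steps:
-10*(-17 + 12)*(-10) = -10*(-5)*(-10) = 50*(-10) = -500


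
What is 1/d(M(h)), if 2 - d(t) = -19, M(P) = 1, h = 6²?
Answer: 1/21 ≈ 0.047619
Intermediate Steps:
h = 36
d(t) = 21 (d(t) = 2 - 1*(-19) = 2 + 19 = 21)
1/d(M(h)) = 1/21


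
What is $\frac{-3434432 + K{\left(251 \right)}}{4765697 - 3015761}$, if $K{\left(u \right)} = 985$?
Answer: $- \frac{3433447}{1749936} \approx -1.962$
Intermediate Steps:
$\frac{-3434432 + K{\left(251 \right)}}{4765697 - 3015761} = \frac{-3434432 + 985}{4765697 - 3015761} = - \frac{3433447}{1749936}$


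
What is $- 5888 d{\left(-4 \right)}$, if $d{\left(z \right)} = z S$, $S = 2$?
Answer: $47104$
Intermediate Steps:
$d{\left(z \right)} = 2 z$ ($d{\left(z \right)} = z 2 = 2 z$)
$- 5888 d{\left(-4 \right)} = - 5888 \cdot 2 \left(-4\right) = \left(-5888\right) \left(-8\right) = 47104$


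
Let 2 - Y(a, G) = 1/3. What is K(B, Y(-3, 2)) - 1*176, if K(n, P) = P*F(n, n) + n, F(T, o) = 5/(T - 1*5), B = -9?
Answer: -7795/42 ≈ -185.60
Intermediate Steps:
F(T, o) = 5/(-5 + T) (F(T, o) = 5/(T - 5) = 5/(-5 + T))
Y(a, G) = 5/3 (Y(a, G) = 2 - 1/3 = 5/3)
K(n, P) = n + 5*P/(-5 + n) (K(n, P) = P*(5/(-5 + n)) + n = 5*P/(-5 + n) + n = n + 5*P/(-5 + n))
K(B, Y(-3, 2)) - 1*176 = (5*(5/3) - 9*(-5 - 9))/(-5 - 9) - 1*176 = (25/3 - 9*(-14))/(-14) - 176 = -(25/3 + 126)/14 - 176 = -1/14*403/3 - 176 = -403/42 - 176 = -7795/42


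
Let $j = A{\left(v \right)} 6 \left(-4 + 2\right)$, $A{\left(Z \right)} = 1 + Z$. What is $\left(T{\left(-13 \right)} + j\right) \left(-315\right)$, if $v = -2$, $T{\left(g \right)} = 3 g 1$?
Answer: $8505$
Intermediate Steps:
$T{\left(g \right)} = 3 g$
$j = 12$ ($j = \left(1 - 2\right) 6 \left(-4 + 2\right) = - 6 \left(-2\right) = \left(-1\right) \left(-12\right) = 12$)
$\left(T{\left(-13 \right)} + j\right) \left(-315\right) = \left(3 \left(-13\right) + 12\right) \left(-315\right) = \left(-39 + 12\right) \left(-315\right) = \left(-27\right) \left(-315\right) = 8505$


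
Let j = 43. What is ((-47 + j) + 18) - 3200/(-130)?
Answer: 502/13 ≈ 38.615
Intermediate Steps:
((-47 + j) + 18) - 3200/(-130) = ((-47 + 43) + 18) - 3200/(-130) = (-4 + 18) - 3200*(-1)/130 = 14 - 64*(-5/13) = 14 + 320/13 = 502/13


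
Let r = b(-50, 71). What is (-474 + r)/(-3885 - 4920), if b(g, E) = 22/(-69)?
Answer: 32728/607545 ≈ 0.053869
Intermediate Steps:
b(g, E) = -22/69 (b(g, E) = 22*(-1/69) = -22/69)
r = -22/69 ≈ -0.31884
(-474 + r)/(-3885 - 4920) = (-474 - 22/69)/(-3885 - 4920) = -32728/69/(-8805) = -32728/69*(-1/8805) = 32728/607545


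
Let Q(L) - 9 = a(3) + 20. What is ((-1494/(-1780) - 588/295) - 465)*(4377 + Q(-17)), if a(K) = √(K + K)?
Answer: -53924463423/26255 - 24477741*√6/52510 ≈ -2.0550e+6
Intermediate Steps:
a(K) = √2*√K (a(K) = √(2*K) = √2*√K)
Q(L) = 29 + √6 (Q(L) = 9 + (√2*√3 + 20) = 9 + (√6 + 20) = 9 + (20 + √6) = 29 + √6)
((-1494/(-1780) - 588/295) - 465)*(4377 + Q(-17)) = ((-1494/(-1780) - 588/295) - 465)*(4377 + (29 + √6)) = ((-1494*(-1/1780) - 588*1/295) - 465)*(4406 + √6) = ((747/890 - 588/295) - 465)*(4406 + √6) = (-60591/52510 - 465)*(4406 + √6) = -24477741*(4406 + √6)/52510 = -53924463423/26255 - 24477741*√6/52510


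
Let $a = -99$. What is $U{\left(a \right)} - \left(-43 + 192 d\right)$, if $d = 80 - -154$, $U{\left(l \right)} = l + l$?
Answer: $-45083$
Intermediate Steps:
$U{\left(l \right)} = 2 l$
$d = 234$ ($d = 80 + 154 = 234$)
$U{\left(a \right)} - \left(-43 + 192 d\right) = 2 \left(-99\right) + \left(43 - 44928\right) = -198 + \left(43 - 44928\right) = -198 - 44885 = -45083$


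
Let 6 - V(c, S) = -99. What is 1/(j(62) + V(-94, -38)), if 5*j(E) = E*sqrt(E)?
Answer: 2625/37297 - 310*sqrt(62)/37297 ≈ 0.0049349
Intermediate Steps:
j(E) = E**(3/2)/5 (j(E) = (E*sqrt(E))/5 = E**(3/2)/5)
V(c, S) = 105 (V(c, S) = 6 - 1*(-99) = 6 + 99 = 105)
1/(j(62) + V(-94, -38)) = 1/(62**(3/2)/5 + 105) = 1/((62*sqrt(62))/5 + 105) = 1/(62*sqrt(62)/5 + 105) = 1/(105 + 62*sqrt(62)/5)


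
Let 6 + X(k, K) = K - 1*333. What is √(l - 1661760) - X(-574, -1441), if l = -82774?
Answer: 1780 + I*√1744534 ≈ 1780.0 + 1320.8*I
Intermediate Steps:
X(k, K) = -339 + K (X(k, K) = -6 + (K - 1*333) = -6 + (K - 333) = -6 + (-333 + K) = -339 + K)
√(l - 1661760) - X(-574, -1441) = √(-82774 - 1661760) - (-339 - 1441) = √(-1744534) - 1*(-1780) = I*√1744534 + 1780 = 1780 + I*√1744534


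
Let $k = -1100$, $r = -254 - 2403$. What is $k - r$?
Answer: $1557$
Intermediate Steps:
$r = -2657$
$k - r = -1100 - -2657 = -1100 + 2657 = 1557$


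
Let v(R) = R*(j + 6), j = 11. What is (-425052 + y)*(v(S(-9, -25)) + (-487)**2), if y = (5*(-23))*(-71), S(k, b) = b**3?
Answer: 11862936472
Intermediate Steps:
v(R) = 17*R (v(R) = R*(11 + 6) = R*17 = 17*R)
y = 8165 (y = -115*(-71) = 8165)
(-425052 + y)*(v(S(-9, -25)) + (-487)**2) = (-425052 + 8165)*(17*(-25)**3 + (-487)**2) = -416887*(17*(-15625) + 237169) = -416887*(-265625 + 237169) = -416887*(-28456) = 11862936472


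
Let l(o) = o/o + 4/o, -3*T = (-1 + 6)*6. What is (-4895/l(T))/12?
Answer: -24475/36 ≈ -679.86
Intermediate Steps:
T = -10 (T = -(-1 + 6)*6/3 = -5*6/3 = -⅓*30 = -10)
l(o) = 1 + 4/o
(-4895/l(T))/12 = (-4895*(-10/(4 - 10)))/12 = (-4895/((-⅒*(-6))))/12 = (-4895/⅗)/12 = (-4895*5/3)/12 = (1/12)*(-24475/3) = -24475/36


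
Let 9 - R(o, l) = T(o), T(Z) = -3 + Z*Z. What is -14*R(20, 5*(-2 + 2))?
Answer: 5432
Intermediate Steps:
T(Z) = -3 + Z²
R(o, l) = 12 - o² (R(o, l) = 9 - (-3 + o²) = 9 + (3 - o²) = 12 - o²)
-14*R(20, 5*(-2 + 2)) = -14*(12 - 1*20²) = -14*(12 - 1*400) = -14*(12 - 400) = -14*(-388) = 5432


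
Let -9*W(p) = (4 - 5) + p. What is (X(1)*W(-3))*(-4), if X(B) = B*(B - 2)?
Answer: 16/9 ≈ 1.7778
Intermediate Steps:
X(B) = B*(-2 + B)
W(p) = ⅑ - p/9 (W(p) = -((4 - 5) + p)/9 = -(-1 + p)/9 = ⅑ - p/9)
(X(1)*W(-3))*(-4) = ((1*(-2 + 1))*(⅑ - ⅑*(-3)))*(-4) = ((1*(-1))*(⅑ + ⅓))*(-4) = -1*4/9*(-4) = -4/9*(-4) = 16/9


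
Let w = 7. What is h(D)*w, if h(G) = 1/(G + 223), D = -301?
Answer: -7/78 ≈ -0.089744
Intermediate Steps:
h(G) = 1/(223 + G)
h(D)*w = 7/(223 - 301) = 7/(-78) = -1/78*7 = -7/78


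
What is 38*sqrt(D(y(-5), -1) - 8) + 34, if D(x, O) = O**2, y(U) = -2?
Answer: 34 + 38*I*sqrt(7) ≈ 34.0 + 100.54*I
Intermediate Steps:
38*sqrt(D(y(-5), -1) - 8) + 34 = 38*sqrt((-1)**2 - 8) + 34 = 38*sqrt(1 - 8) + 34 = 38*sqrt(-7) + 34 = 38*(I*sqrt(7)) + 34 = 38*I*sqrt(7) + 34 = 34 + 38*I*sqrt(7)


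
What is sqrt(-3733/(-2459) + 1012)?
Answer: sqrt(6128420619)/2459 ≈ 31.836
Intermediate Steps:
sqrt(-3733/(-2459) + 1012) = sqrt(-3733*(-1/2459) + 1012) = sqrt(3733/2459 + 1012) = sqrt(2492241/2459) = sqrt(6128420619)/2459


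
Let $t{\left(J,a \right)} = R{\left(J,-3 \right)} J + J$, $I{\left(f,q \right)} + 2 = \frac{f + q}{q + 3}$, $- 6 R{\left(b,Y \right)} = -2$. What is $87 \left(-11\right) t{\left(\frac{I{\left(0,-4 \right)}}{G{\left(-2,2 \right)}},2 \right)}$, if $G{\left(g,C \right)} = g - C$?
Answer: $638$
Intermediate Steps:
$R{\left(b,Y \right)} = \frac{1}{3}$ ($R{\left(b,Y \right)} = \left(- \frac{1}{6}\right) \left(-2\right) = \frac{1}{3}$)
$I{\left(f,q \right)} = -2 + \frac{f + q}{3 + q}$ ($I{\left(f,q \right)} = -2 + \frac{f + q}{q + 3} = -2 + \frac{f + q}{3 + q}$)
$t{\left(J,a \right)} = \frac{4 J}{3}$ ($t{\left(J,a \right)} = \frac{J}{3} + J = \frac{4 J}{3}$)
$87 \left(-11\right) t{\left(\frac{I{\left(0,-4 \right)}}{G{\left(-2,2 \right)}},2 \right)} = 87 \left(-11\right) \frac{4 \frac{\frac{1}{3 - 4} \left(-6 + 0 - -4\right)}{-2 - 2}}{3} = - 957 \frac{4 \frac{\frac{1}{-1} \left(-6 + 0 + 4\right)}{-2 - 2}}{3} = - 957 \frac{4 \frac{\left(-1\right) \left(-2\right)}{-4}}{3} = - 957 \frac{4 \cdot 2 \left(- \frac{1}{4}\right)}{3} = - 957 \cdot \frac{4}{3} \left(- \frac{1}{2}\right) = \left(-957\right) \left(- \frac{2}{3}\right) = 638$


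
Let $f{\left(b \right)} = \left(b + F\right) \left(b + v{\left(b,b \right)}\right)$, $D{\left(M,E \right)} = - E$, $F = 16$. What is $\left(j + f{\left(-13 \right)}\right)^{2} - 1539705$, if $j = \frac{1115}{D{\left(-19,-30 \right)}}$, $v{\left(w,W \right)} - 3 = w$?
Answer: $- \frac{55392899}{36} \approx -1.5387 \cdot 10^{6}$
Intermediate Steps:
$v{\left(w,W \right)} = 3 + w$
$f{\left(b \right)} = \left(3 + 2 b\right) \left(16 + b\right)$ ($f{\left(b \right)} = \left(b + 16\right) \left(b + \left(3 + b\right)\right) = \left(16 + b\right) \left(3 + 2 b\right) = \left(3 + 2 b\right) \left(16 + b\right)$)
$j = \frac{223}{6}$ ($j = \frac{1115}{\left(-1\right) \left(-30\right)} = \frac{1115}{30} = 1115 \cdot \frac{1}{30} = \frac{223}{6} \approx 37.167$)
$\left(j + f{\left(-13 \right)}\right)^{2} - 1539705 = \left(\frac{223}{6} + \left(48 + 2 \left(-13\right)^{2} + 35 \left(-13\right)\right)\right)^{2} - 1539705 = \left(\frac{223}{6} + \left(48 + 2 \cdot 169 - 455\right)\right)^{2} - 1539705 = \left(\frac{223}{6} + \left(48 + 338 - 455\right)\right)^{2} - 1539705 = \left(\frac{223}{6} - 69\right)^{2} - 1539705 = \left(- \frac{191}{6}\right)^{2} - 1539705 = \frac{36481}{36} - 1539705 = - \frac{55392899}{36}$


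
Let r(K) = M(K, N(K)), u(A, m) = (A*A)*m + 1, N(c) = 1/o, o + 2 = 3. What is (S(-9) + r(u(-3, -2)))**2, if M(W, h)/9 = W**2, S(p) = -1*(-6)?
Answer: 6796449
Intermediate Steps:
o = 1 (o = -2 + 3 = 1)
N(c) = 1 (N(c) = 1/1 = 1)
u(A, m) = 1 + m*A**2 (u(A, m) = A**2*m + 1 = m*A**2 + 1 = 1 + m*A**2)
S(p) = 6
M(W, h) = 9*W**2
r(K) = 9*K**2
(S(-9) + r(u(-3, -2)))**2 = (6 + 9*(1 - 2*(-3)**2)**2)**2 = (6 + 9*(1 - 2*9)**2)**2 = (6 + 9*(1 - 18)**2)**2 = (6 + 9*(-17)**2)**2 = (6 + 9*289)**2 = (6 + 2601)**2 = 2607**2 = 6796449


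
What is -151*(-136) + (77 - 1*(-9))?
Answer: 20622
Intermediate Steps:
-151*(-136) + (77 - 1*(-9)) = 20536 + (77 + 9) = 20536 + 86 = 20622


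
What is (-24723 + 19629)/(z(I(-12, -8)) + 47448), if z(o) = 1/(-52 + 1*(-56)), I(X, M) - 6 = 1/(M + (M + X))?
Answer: -550152/5124383 ≈ -0.10736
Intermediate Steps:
I(X, M) = 6 + 1/(X + 2*M) (I(X, M) = 6 + 1/(M + (M + X)) = 6 + 1/(X + 2*M))
z(o) = -1/108 (z(o) = 1/(-52 - 56) = 1/(-108) = -1/108)
(-24723 + 19629)/(z(I(-12, -8)) + 47448) = (-24723 + 19629)/(-1/108 + 47448) = -5094/5124383/108 = -5094*108/5124383 = -550152/5124383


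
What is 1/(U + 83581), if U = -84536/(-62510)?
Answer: 31255/2612366423 ≈ 1.1964e-5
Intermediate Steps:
U = 42268/31255 (U = -84536*(-1/62510) = 42268/31255 ≈ 1.3524)
1/(U + 83581) = 1/(42268/31255 + 83581) = 1/(2612366423/31255) = 31255/2612366423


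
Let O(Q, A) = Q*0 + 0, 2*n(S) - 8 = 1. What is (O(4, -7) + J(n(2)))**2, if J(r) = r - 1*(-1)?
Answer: 121/4 ≈ 30.250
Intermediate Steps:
n(S) = 9/2 (n(S) = 4 + (1/2)*1 = 4 + 1/2 = 9/2)
J(r) = 1 + r (J(r) = r + 1 = 1 + r)
O(Q, A) = 0 (O(Q, A) = 0 + 0 = 0)
(O(4, -7) + J(n(2)))**2 = (0 + (1 + 9/2))**2 = (0 + 11/2)**2 = (11/2)**2 = 121/4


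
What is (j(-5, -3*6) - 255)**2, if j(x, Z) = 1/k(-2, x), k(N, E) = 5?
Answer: 1623076/25 ≈ 64923.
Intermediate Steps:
j(x, Z) = 1/5
(j(-5, -3*6) - 255)**2 = (1/5 - 255)**2 = (-1274/5)**2 = 1623076/25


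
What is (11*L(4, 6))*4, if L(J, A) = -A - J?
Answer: -440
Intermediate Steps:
(11*L(4, 6))*4 = (11*(-1*6 - 1*4))*4 = (11*(-6 - 4))*4 = (11*(-10))*4 = -110*4 = -440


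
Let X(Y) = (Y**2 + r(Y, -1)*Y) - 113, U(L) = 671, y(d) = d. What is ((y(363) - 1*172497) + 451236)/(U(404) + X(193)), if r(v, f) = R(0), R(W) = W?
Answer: 279102/37807 ≈ 7.3823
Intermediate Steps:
r(v, f) = 0
X(Y) = -113 + Y**2 (X(Y) = (Y**2 + 0*Y) - 113 = (Y**2 + 0) - 113 = Y**2 - 113 = -113 + Y**2)
((y(363) - 1*172497) + 451236)/(U(404) + X(193)) = ((363 - 1*172497) + 451236)/(671 + (-113 + 193**2)) = ((363 - 172497) + 451236)/(671 + (-113 + 37249)) = (-172134 + 451236)/(671 + 37136) = 279102/37807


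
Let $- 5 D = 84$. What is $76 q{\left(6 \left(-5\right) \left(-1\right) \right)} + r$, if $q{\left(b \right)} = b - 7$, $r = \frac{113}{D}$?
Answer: $\frac{146267}{84} \approx 1741.3$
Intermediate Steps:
$D = - \frac{84}{5}$ ($D = \left(- \frac{1}{5}\right) 84 = - \frac{84}{5} \approx -16.8$)
$r = - \frac{565}{84}$ ($r = \frac{113}{- \frac{84}{5}} = 113 \left(- \frac{5}{84}\right) = - \frac{565}{84} \approx -6.7262$)
$q{\left(b \right)} = -7 + b$
$76 q{\left(6 \left(-5\right) \left(-1\right) \right)} + r = 76 \left(-7 + 6 \left(-5\right) \left(-1\right)\right) - \frac{565}{84} = 76 \left(-7 - -30\right) - \frac{565}{84} = 76 \left(-7 + 30\right) - \frac{565}{84} = 76 \cdot 23 - \frac{565}{84} = 1748 - \frac{565}{84} = \frac{146267}{84}$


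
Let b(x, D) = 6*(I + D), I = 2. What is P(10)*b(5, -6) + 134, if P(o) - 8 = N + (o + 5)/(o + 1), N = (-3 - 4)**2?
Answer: -13934/11 ≈ -1266.7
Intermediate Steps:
N = 49 (N = (-7)**2 = 49)
P(o) = 57 + (5 + o)/(1 + o) (P(o) = 8 + (49 + (o + 5)/(o + 1)) = 8 + (49 + (5 + o)/(1 + o)) = 57 + (5 + o)/(1 + o))
b(x, D) = 12 + 6*D (b(x, D) = 6*(2 + D) = 12 + 6*D)
P(10)*b(5, -6) + 134 = (2*(31 + 29*10)/(1 + 10))*(12 + 6*(-6)) + 134 = (2*(31 + 290)/11)*(12 - 36) + 134 = (2*(1/11)*321)*(-24) + 134 = (642/11)*(-24) + 134 = -15408/11 + 134 = -13934/11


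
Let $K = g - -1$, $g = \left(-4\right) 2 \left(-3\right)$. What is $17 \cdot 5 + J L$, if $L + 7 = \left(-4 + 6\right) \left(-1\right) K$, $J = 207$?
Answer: $-11714$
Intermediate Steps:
$g = 24$ ($g = \left(-8\right) \left(-3\right) = 24$)
$K = 25$ ($K = 24 - -1 = 24 + 1 = 25$)
$L = -57$ ($L = -7 + \left(-4 + 6\right) \left(-1\right) 25 = -7 + 2 \left(-1\right) 25 = -7 - 50 = -57$)
$17 \cdot 5 + J L = 17 \cdot 5 + 207 \left(-57\right) = 85 - 11799 = -11714$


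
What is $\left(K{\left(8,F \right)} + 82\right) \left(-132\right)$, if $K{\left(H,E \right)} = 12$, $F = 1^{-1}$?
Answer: $-12408$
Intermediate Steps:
$F = 1$
$\left(K{\left(8,F \right)} + 82\right) \left(-132\right) = \left(12 + 82\right) \left(-132\right) = 94 \left(-132\right) = -12408$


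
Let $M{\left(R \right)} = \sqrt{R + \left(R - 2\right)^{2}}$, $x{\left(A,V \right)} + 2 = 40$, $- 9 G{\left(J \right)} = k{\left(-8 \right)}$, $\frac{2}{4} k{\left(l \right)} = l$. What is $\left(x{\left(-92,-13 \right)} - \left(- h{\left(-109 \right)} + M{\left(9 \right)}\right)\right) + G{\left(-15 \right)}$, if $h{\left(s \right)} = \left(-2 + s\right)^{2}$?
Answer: $\frac{111247}{9} - \sqrt{58} \approx 12353.0$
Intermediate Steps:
$k{\left(l \right)} = 2 l$
$G{\left(J \right)} = \frac{16}{9}$ ($G{\left(J \right)} = - \frac{2 \left(-8\right)}{9} = \left(- \frac{1}{9}\right) \left(-16\right) = \frac{16}{9}$)
$x{\left(A,V \right)} = 38$ ($x{\left(A,V \right)} = -2 + 40 = 38$)
$M{\left(R \right)} = \sqrt{R + \left(-2 + R\right)^{2}}$
$\left(x{\left(-92,-13 \right)} - \left(- h{\left(-109 \right)} + M{\left(9 \right)}\right)\right) + G{\left(-15 \right)} = \left(38 + \left(\left(-2 - 109\right)^{2} - \sqrt{9 + \left(-2 + 9\right)^{2}}\right)\right) + \frac{16}{9} = \left(38 + \left(\left(-111\right)^{2} - \sqrt{9 + 7^{2}}\right)\right) + \frac{16}{9} = \left(38 + \left(12321 - \sqrt{9 + 49}\right)\right) + \frac{16}{9} = \left(38 + \left(12321 - \sqrt{58}\right)\right) + \frac{16}{9} = \left(12359 - \sqrt{58}\right) + \frac{16}{9} = \frac{111247}{9} - \sqrt{58}$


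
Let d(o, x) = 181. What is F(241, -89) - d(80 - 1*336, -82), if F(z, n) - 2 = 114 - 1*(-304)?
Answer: 239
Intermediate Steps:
F(z, n) = 420 (F(z, n) = 2 + (114 - 1*(-304)) = 2 + (114 + 304) = 2 + 418 = 420)
F(241, -89) - d(80 - 1*336, -82) = 420 - 1*181 = 420 - 181 = 239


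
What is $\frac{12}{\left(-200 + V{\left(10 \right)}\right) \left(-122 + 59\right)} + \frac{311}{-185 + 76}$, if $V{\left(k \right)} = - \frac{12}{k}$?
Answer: $- \frac{3284003}{1151367} \approx -2.8523$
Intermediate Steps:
$\frac{12}{\left(-200 + V{\left(10 \right)}\right) \left(-122 + 59\right)} + \frac{311}{-185 + 76} = \frac{12}{\left(-200 - \frac{12}{10}\right) \left(-122 + 59\right)} + \frac{311}{-185 + 76} = \frac{12}{\left(-200 - \frac{6}{5}\right) \left(-63\right)} + \frac{311}{-109} = \frac{12}{\left(-200 - \frac{6}{5}\right) \left(-63\right)} + 311 \left(- \frac{1}{109}\right) = \frac{12}{\left(- \frac{1006}{5}\right) \left(-63\right)} - \frac{311}{109} = \frac{12}{\frac{63378}{5}} - \frac{311}{109} = 12 \cdot \frac{5}{63378} - \frac{311}{109} = \frac{10}{10563} - \frac{311}{109} = - \frac{3284003}{1151367}$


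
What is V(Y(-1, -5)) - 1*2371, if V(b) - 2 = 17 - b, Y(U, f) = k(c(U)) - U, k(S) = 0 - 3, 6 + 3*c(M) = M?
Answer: -2350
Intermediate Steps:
c(M) = -2 + M/3
k(S) = -3
Y(U, f) = -3 - U
V(b) = 19 - b (V(b) = 2 + (17 - b) = 19 - b)
V(Y(-1, -5)) - 1*2371 = (19 - (-3 - 1*(-1))) - 1*2371 = (19 - (-3 + 1)) - 2371 = (19 - 1*(-2)) - 2371 = (19 + 2) - 2371 = 21 - 2371 = -2350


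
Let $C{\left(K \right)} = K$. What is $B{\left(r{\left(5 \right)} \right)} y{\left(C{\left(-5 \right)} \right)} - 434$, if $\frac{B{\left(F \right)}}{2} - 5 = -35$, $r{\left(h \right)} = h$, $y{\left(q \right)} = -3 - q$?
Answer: $-554$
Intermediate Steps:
$B{\left(F \right)} = -60$ ($B{\left(F \right)} = 10 + 2 \left(-35\right) = 10 - 70 = -60$)
$B{\left(r{\left(5 \right)} \right)} y{\left(C{\left(-5 \right)} \right)} - 434 = - 60 \left(-3 - -5\right) - 434 = - 60 \left(-3 + 5\right) - 434 = \left(-60\right) 2 - 434 = -120 - 434 = -554$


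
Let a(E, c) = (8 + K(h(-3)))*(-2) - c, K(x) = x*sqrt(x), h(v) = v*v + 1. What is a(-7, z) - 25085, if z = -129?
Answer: -24972 - 20*sqrt(10) ≈ -25035.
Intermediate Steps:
h(v) = 1 + v**2 (h(v) = v**2 + 1 = 1 + v**2)
K(x) = x**(3/2)
a(E, c) = -16 - c - 20*sqrt(10) (a(E, c) = (8 + (1 + (-3)**2)**(3/2))*(-2) - c = (8 + (1 + 9)**(3/2))*(-2) - c = (8 + 10**(3/2))*(-2) - c = (8 + 10*sqrt(10))*(-2) - c = (-16 - 20*sqrt(10)) - c = -16 - c - 20*sqrt(10))
a(-7, z) - 25085 = (-16 - 1*(-129) - 20*sqrt(10)) - 25085 = (-16 + 129 - 20*sqrt(10)) - 25085 = (113 - 20*sqrt(10)) - 25085 = -24972 - 20*sqrt(10)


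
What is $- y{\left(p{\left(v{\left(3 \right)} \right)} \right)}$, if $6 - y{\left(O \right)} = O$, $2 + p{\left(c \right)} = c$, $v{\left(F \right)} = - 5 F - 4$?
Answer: $-27$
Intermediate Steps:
$v{\left(F \right)} = -4 - 5 F$
$p{\left(c \right)} = -2 + c$
$y{\left(O \right)} = 6 - O$
$- y{\left(p{\left(v{\left(3 \right)} \right)} \right)} = - (6 - \left(-2 - 19\right)) = - (6 - -21) = - (6 + 21) = \left(-1\right) 27 = -27$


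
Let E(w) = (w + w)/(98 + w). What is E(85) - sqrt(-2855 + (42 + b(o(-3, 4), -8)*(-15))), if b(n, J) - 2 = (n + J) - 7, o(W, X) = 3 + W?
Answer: 170/183 - I*sqrt(2618) ≈ 0.92896 - 51.166*I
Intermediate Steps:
b(n, J) = -5 + J + n (b(n, J) = 2 + ((n + J) - 7) = 2 + ((J + n) - 7) = 2 + (-7 + J + n) = -5 + J + n)
E(w) = 2*w/(98 + w) (E(w) = (2*w)/(98 + w) = 2*w/(98 + w))
E(85) - sqrt(-2855 + (42 + b(o(-3, 4), -8)*(-15))) = 2*85/(98 + 85) - sqrt(-2855 + (42 + (-5 - 8 + (3 - 3))*(-15))) = 2*85/183 - sqrt(-2855 + (42 + (-5 - 8 + 0)*(-15))) = 2*85*(1/183) - sqrt(-2855 + (42 - 13*(-15))) = 170/183 - sqrt(-2855 + (42 + 195)) = 170/183 - sqrt(-2855 + 237) = 170/183 - sqrt(-2618) = 170/183 - I*sqrt(2618)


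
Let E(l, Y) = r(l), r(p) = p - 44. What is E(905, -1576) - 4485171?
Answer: -4484310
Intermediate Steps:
r(p) = -44 + p
E(l, Y) = -44 + l
E(905, -1576) - 4485171 = (-44 + 905) - 4485171 = 861 - 4485171 = -4484310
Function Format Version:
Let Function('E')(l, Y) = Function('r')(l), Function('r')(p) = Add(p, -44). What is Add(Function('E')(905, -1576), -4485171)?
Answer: -4484310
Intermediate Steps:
Function('r')(p) = Add(-44, p)
Function('E')(l, Y) = Add(-44, l)
Add(Function('E')(905, -1576), -4485171) = Add(Add(-44, 905), -4485171) = Add(861, -4485171) = -4484310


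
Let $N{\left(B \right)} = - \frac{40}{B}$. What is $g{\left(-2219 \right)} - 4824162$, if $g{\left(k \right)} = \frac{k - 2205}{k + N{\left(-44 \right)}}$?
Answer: $- \frac{117704679974}{24399} \approx -4.8242 \cdot 10^{6}$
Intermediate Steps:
$g{\left(k \right)} = \frac{-2205 + k}{\frac{10}{11} + k}$ ($g{\left(k \right)} = \frac{k - 2205}{k - \frac{40}{-44}} = \frac{-2205 + k}{k - - \frac{10}{11}} = \frac{-2205 + k}{k + \frac{10}{11}} = \frac{-2205 + k}{\frac{10}{11} + k}$)
$g{\left(-2219 \right)} - 4824162 = \frac{11 \left(-2205 - 2219\right)}{10 + 11 \left(-2219\right)} - 4824162 = 11 \frac{1}{10 - 24409} \left(-4424\right) - 4824162 = 11 \frac{1}{-24399} \left(-4424\right) - 4824162 = 11 \left(- \frac{1}{24399}\right) \left(-4424\right) - 4824162 = \frac{48664}{24399} - 4824162 = - \frac{117704679974}{24399}$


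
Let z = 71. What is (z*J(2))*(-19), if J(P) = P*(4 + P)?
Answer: -16188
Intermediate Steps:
(z*J(2))*(-19) = (71*(2*(4 + 2)))*(-19) = (71*(2*6))*(-19) = (71*12)*(-19) = 852*(-19) = -16188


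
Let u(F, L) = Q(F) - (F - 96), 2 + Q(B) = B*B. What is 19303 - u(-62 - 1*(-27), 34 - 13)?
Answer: 17949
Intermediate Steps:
Q(B) = -2 + B² (Q(B) = -2 + B*B = -2 + B²)
u(F, L) = 94 + F² - F (u(F, L) = (-2 + F²) - (F - 96) = (-2 + F²) - (-96 + F) = (-2 + F²) + (96 - F) = 94 + F² - F)
19303 - u(-62 - 1*(-27), 34 - 13) = 19303 - (94 + (-62 - 1*(-27))² - (-62 - 1*(-27))) = 19303 - (94 + (-62 + 27)² - (-62 + 27)) = 19303 - (94 + (-35)² - 1*(-35)) = 19303 - (94 + 1225 + 35) = 19303 - 1*1354 = 19303 - 1354 = 17949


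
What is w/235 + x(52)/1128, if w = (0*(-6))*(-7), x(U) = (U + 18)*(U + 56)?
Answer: 315/47 ≈ 6.7021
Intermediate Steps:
x(U) = (18 + U)*(56 + U)
w = 0 (w = 0*(-7) = 0)
w/235 + x(52)/1128 = 0/235 + (1008 + 52² + 74*52)/1128 = 0*(1/235) + (1008 + 2704 + 3848)*(1/1128) = 0 + 7560*(1/1128) = 0 + 315/47 = 315/47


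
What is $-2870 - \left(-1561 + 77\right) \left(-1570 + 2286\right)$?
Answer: $1059674$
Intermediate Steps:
$-2870 - \left(-1561 + 77\right) \left(-1570 + 2286\right) = -2870 - \left(-1484\right) 716 = -2870 - -1062544 = -2870 + 1062544 = 1059674$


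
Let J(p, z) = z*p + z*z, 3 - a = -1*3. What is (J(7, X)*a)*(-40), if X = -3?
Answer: 2880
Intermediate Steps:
a = 6 (a = 3 - (-1)*3 = 3 - 1*(-3) = 3 + 3 = 6)
J(p, z) = z² + p*z (J(p, z) = p*z + z² = z² + p*z)
(J(7, X)*a)*(-40) = (-3*(7 - 3)*6)*(-40) = (-3*4*6)*(-40) = -12*6*(-40) = -72*(-40) = 2880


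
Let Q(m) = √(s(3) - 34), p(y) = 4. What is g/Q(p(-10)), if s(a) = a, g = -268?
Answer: 268*I*√31/31 ≈ 48.134*I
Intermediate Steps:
Q(m) = I*√31 (Q(m) = √(3 - 34) = √(-31) = I*√31)
g/Q(p(-10)) = -268*(-I*√31/31) = -(-268)*I*√31/31 = 268*I*√31/31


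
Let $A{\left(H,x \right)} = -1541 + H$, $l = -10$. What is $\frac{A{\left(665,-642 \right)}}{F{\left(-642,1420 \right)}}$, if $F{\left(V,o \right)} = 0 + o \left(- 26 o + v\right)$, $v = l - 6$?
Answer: $\frac{73}{4370760} \approx 1.6702 \cdot 10^{-5}$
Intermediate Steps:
$v = -16$ ($v = -10 - 6 = -16$)
$F{\left(V,o \right)} = o \left(-16 - 26 o\right)$ ($F{\left(V,o \right)} = 0 + o \left(- 26 o - 16\right) = 0 + o \left(-16 - 26 o\right) = o \left(-16 - 26 o\right)$)
$\frac{A{\left(665,-642 \right)}}{F{\left(-642,1420 \right)}} = \frac{-1541 + 665}{\left(-2\right) 1420 \left(8 + 13 \cdot 1420\right)} = - \frac{876}{\left(-2\right) 1420 \left(8 + 18460\right)} = - \frac{876}{\left(-2\right) 1420 \cdot 18468} = - \frac{876}{-52449120} = \left(-876\right) \left(- \frac{1}{52449120}\right) = \frac{73}{4370760}$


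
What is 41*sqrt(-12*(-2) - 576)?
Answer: 82*I*sqrt(138) ≈ 963.28*I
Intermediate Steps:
41*sqrt(-12*(-2) - 576) = 41*sqrt(24 - 576) = 41*sqrt(-552) = 41*(2*I*sqrt(138)) = 82*I*sqrt(138)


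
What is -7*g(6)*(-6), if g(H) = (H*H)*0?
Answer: 0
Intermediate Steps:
g(H) = 0 (g(H) = H²*0 = 0)
-7*g(6)*(-6) = -7*0*(-6) = 0*(-6) = 0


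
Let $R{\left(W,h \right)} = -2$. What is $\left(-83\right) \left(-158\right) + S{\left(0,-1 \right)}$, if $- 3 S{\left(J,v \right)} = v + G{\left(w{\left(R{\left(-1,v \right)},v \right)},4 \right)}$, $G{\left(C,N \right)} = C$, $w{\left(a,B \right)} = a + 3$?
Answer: $13114$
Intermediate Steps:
$w{\left(a,B \right)} = 3 + a$
$S{\left(J,v \right)} = - \frac{1}{3} - \frac{v}{3}$ ($S{\left(J,v \right)} = - \frac{v + \left(3 - 2\right)}{3} = - \frac{v + 1}{3} = - \frac{1 + v}{3} = - \frac{1}{3} - \frac{v}{3}$)
$\left(-83\right) \left(-158\right) + S{\left(0,-1 \right)} = \left(-83\right) \left(-158\right) - 0 = 13114 + \left(- \frac{1}{3} + \frac{1}{3}\right) = 13114 + 0 = 13114$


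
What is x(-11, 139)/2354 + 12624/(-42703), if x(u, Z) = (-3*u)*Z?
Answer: 15105615/9138442 ≈ 1.6530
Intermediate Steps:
x(u, Z) = -3*Z*u
x(-11, 139)/2354 + 12624/(-42703) = -3*139*(-11)/2354 + 12624/(-42703) = 4587*(1/2354) + 12624*(-1/42703) = 417/214 - 12624/42703 = 15105615/9138442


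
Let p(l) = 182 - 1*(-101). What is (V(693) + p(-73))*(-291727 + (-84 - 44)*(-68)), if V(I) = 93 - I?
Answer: 89718291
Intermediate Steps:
p(l) = 283 (p(l) = 182 + 101 = 283)
(V(693) + p(-73))*(-291727 + (-84 - 44)*(-68)) = ((93 - 1*693) + 283)*(-291727 + (-84 - 44)*(-68)) = ((93 - 693) + 283)*(-291727 - 128*(-68)) = (-600 + 283)*(-291727 + 8704) = -317*(-283023) = 89718291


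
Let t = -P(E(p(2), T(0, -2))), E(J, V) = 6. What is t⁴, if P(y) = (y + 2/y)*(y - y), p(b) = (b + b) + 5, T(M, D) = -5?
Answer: 0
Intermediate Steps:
p(b) = 5 + 2*b (p(b) = 2*b + 5 = 5 + 2*b)
P(y) = 0 (P(y) = (y + 2/y)*0 = 0)
t = 0 (t = -1*0 = 0)
t⁴ = 0⁴ = 0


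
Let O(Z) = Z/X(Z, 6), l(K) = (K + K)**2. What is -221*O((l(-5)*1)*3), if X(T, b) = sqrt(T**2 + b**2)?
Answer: -11050*sqrt(2501)/2501 ≈ -220.96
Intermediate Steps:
l(K) = 4*K**2 (l(K) = (2*K)**2 = 4*K**2)
O(Z) = Z/sqrt(36 + Z**2) (O(Z) = Z/(sqrt(Z**2 + 6**2)) = Z/(sqrt(Z**2 + 36)) = Z/(sqrt(36 + Z**2)) = Z/sqrt(36 + Z**2))
-221*O((l(-5)*1)*3) = -221*((4*(-5)**2)*1)*3/sqrt(36 + (((4*(-5)**2)*1)*3)**2) = -221*((4*25)*1)*3/sqrt(36 + (((4*25)*1)*3)**2) = -221*(100*1)*3/sqrt(36 + ((100*1)*3)**2) = -221*100*3/sqrt(36 + (100*3)**2) = -66300/sqrt(36 + 300**2) = -66300/sqrt(36 + 90000) = -66300/sqrt(90036) = -66300*sqrt(2501)/15006 = -11050*sqrt(2501)/2501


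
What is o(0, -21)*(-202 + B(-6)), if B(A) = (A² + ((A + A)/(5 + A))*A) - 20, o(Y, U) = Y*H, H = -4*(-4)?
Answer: 0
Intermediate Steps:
H = 16
o(Y, U) = 16*Y (o(Y, U) = Y*16 = 16*Y)
B(A) = -20 + A² + 2*A²/(5 + A) (B(A) = (A² + ((2*A)/(5 + A))*A) - 20 = (A² + (2*A/(5 + A))*A) - 20 = (A² + 2*A²/(5 + A)) - 20 = -20 + A² + 2*A²/(5 + A))
o(0, -21)*(-202 + B(-6)) = (16*0)*(-202 + (-100 + (-6)³ - 20*(-6) + 7*(-6)²)/(5 - 6)) = 0*(-202 + (-100 - 216 + 120 + 7*36)/(-1)) = 0*(-202 - (-100 - 216 + 120 + 252)) = 0*(-202 - 1*56) = 0*(-202 - 56) = 0*(-258) = 0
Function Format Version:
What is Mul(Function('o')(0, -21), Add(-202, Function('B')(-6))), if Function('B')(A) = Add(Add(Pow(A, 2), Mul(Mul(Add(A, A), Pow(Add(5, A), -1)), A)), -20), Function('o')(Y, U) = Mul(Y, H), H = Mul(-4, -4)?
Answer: 0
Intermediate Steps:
H = 16
Function('o')(Y, U) = Mul(16, Y) (Function('o')(Y, U) = Mul(Y, 16) = Mul(16, Y))
Function('B')(A) = Add(-20, Pow(A, 2), Mul(2, Pow(A, 2), Pow(Add(5, A), -1))) (Function('B')(A) = Add(Add(Pow(A, 2), Mul(Mul(Mul(2, A), Pow(Add(5, A), -1)), A)), -20) = Add(Add(Pow(A, 2), Mul(Mul(2, A, Pow(Add(5, A), -1)), A)), -20) = Add(Add(Pow(A, 2), Mul(2, Pow(A, 2), Pow(Add(5, A), -1))), -20) = Add(-20, Pow(A, 2), Mul(2, Pow(A, 2), Pow(Add(5, A), -1))))
Mul(Function('o')(0, -21), Add(-202, Function('B')(-6))) = Mul(Mul(16, 0), Add(-202, Mul(Pow(Add(5, -6), -1), Add(-100, Pow(-6, 3), Mul(-20, -6), Mul(7, Pow(-6, 2)))))) = Mul(0, Add(-202, Mul(Pow(-1, -1), Add(-100, -216, 120, Mul(7, 36))))) = Mul(0, Add(-202, Mul(-1, Add(-100, -216, 120, 252)))) = Mul(0, Add(-202, Mul(-1, 56))) = Mul(0, Add(-202, -56)) = Mul(0, -258) = 0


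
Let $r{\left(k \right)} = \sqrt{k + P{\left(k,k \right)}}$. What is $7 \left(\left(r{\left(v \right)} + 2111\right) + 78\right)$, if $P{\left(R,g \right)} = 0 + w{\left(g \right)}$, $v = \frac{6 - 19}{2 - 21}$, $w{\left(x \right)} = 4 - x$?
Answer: $15337$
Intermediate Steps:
$v = \frac{13}{19}$ ($v = - \frac{13}{-19} = \left(-13\right) \left(- \frac{1}{19}\right) = \frac{13}{19} \approx 0.68421$)
$P{\left(R,g \right)} = 4 - g$ ($P{\left(R,g \right)} = 0 - \left(-4 + g\right) = 4 - g$)
$r{\left(k \right)} = 2$ ($r{\left(k \right)} = \sqrt{k - \left(-4 + k\right)} = \sqrt{4} = 2$)
$7 \left(\left(r{\left(v \right)} + 2111\right) + 78\right) = 7 \left(\left(2 + 2111\right) + 78\right) = 7 \left(2113 + 78\right) = 7 \cdot 2191 = 15337$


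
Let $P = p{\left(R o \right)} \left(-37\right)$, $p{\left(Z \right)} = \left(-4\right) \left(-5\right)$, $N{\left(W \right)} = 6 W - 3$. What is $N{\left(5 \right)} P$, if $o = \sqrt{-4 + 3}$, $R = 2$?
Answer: $-19980$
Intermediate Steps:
$o = i$ ($o = \sqrt{-1} = i \approx 1.0 i$)
$N{\left(W \right)} = -3 + 6 W$
$p{\left(Z \right)} = 20$
$P = -740$ ($P = 20 \left(-37\right) = -740$)
$N{\left(5 \right)} P = \left(-3 + 6 \cdot 5\right) \left(-740\right) = \left(-3 + 30\right) \left(-740\right) = 27 \left(-740\right) = -19980$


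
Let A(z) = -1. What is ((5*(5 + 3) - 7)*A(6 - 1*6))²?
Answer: 1089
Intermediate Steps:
((5*(5 + 3) - 7)*A(6 - 1*6))² = ((5*(5 + 3) - 7)*(-1))² = ((5*8 - 7)*(-1))² = ((40 - 7)*(-1))² = (33*(-1))² = (-33)² = 1089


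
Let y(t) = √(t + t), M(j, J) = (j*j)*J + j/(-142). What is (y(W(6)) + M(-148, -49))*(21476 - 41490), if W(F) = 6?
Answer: 1525145695188/71 - 40028*√3 ≈ 2.1481e+10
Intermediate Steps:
M(j, J) = -j/142 + J*j² (M(j, J) = j²*J + j*(-1/142) = J*j² - j/142 = -j/142 + J*j²)
y(t) = √2*√t (y(t) = √(2*t) = √2*√t)
(y(W(6)) + M(-148, -49))*(21476 - 41490) = (√2*√6 - 148*(-1/142 - 49*(-148)))*(21476 - 41490) = (2*√3 - 148*(-1/142 + 7252))*(-20014) = (2*√3 - 148*1029783/142)*(-20014) = (2*√3 - 76203942/71)*(-20014) = (-76203942/71 + 2*√3)*(-20014) = 1525145695188/71 - 40028*√3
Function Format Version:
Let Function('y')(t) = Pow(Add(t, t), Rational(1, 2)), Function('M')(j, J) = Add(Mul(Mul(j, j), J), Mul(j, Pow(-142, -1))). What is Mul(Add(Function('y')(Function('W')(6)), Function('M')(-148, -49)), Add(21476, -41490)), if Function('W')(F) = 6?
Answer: Add(Rational(1525145695188, 71), Mul(-40028, Pow(3, Rational(1, 2)))) ≈ 2.1481e+10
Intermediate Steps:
Function('M')(j, J) = Add(Mul(Rational(-1, 142), j), Mul(J, Pow(j, 2))) (Function('M')(j, J) = Add(Mul(Pow(j, 2), J), Mul(j, Rational(-1, 142))) = Add(Mul(J, Pow(j, 2)), Mul(Rational(-1, 142), j)) = Add(Mul(Rational(-1, 142), j), Mul(J, Pow(j, 2))))
Function('y')(t) = Mul(Pow(2, Rational(1, 2)), Pow(t, Rational(1, 2))) (Function('y')(t) = Pow(Mul(2, t), Rational(1, 2)) = Mul(Pow(2, Rational(1, 2)), Pow(t, Rational(1, 2))))
Mul(Add(Function('y')(Function('W')(6)), Function('M')(-148, -49)), Add(21476, -41490)) = Mul(Add(Mul(Pow(2, Rational(1, 2)), Pow(6, Rational(1, 2))), Mul(-148, Add(Rational(-1, 142), Mul(-49, -148)))), Add(21476, -41490)) = Mul(Add(Mul(2, Pow(3, Rational(1, 2))), Mul(-148, Add(Rational(-1, 142), 7252))), -20014) = Mul(Add(Mul(2, Pow(3, Rational(1, 2))), Mul(-148, Rational(1029783, 142))), -20014) = Mul(Add(Mul(2, Pow(3, Rational(1, 2))), Rational(-76203942, 71)), -20014) = Mul(Add(Rational(-76203942, 71), Mul(2, Pow(3, Rational(1, 2)))), -20014) = Add(Rational(1525145695188, 71), Mul(-40028, Pow(3, Rational(1, 2))))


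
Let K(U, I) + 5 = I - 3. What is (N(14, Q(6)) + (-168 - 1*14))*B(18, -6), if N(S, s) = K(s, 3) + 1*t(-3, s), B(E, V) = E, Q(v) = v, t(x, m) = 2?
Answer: -3330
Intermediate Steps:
K(U, I) = -8 + I (K(U, I) = -5 + (I - 3) = -5 + (-3 + I) = -8 + I)
N(S, s) = -3 (N(S, s) = (-8 + 3) + 1*2 = -5 + 2 = -3)
(N(14, Q(6)) + (-168 - 1*14))*B(18, -6) = (-3 + (-168 - 1*14))*18 = (-3 + (-168 - 14))*18 = (-3 - 182)*18 = -185*18 = -3330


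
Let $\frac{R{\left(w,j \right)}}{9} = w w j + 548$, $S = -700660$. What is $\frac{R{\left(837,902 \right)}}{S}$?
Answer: $- \frac{2843612037}{350330} \approx -8117.0$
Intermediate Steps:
$R{\left(w,j \right)} = 4932 + 9 j w^{2}$ ($R{\left(w,j \right)} = 9 \left(w w j + 548\right) = 9 \left(w^{2} j + 548\right) = 9 \left(j w^{2} + 548\right) = 9 \left(548 + j w^{2}\right) = 4932 + 9 j w^{2}$)
$\frac{R{\left(837,902 \right)}}{S} = \frac{4932 + 9 \cdot 902 \cdot 837^{2}}{-700660} = \left(4932 + 9 \cdot 902 \cdot 700569\right) \left(- \frac{1}{700660}\right) = \left(4932 + 5687219142\right) \left(- \frac{1}{700660}\right) = 5687224074 \left(- \frac{1}{700660}\right) = - \frac{2843612037}{350330}$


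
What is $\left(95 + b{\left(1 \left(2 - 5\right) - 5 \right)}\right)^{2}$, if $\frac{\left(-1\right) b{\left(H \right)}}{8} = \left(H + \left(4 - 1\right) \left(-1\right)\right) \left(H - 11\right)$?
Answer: $2486929$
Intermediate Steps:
$b{\left(H \right)} = - 8 \left(-11 + H\right) \left(-3 + H\right)$ ($b{\left(H \right)} = - 8 \left(H + \left(4 - 1\right) \left(-1\right)\right) \left(H - 11\right) = - 8 \left(H + 3 \left(-1\right)\right) \left(-11 + H\right) = - 8 \left(H - 3\right) \left(-11 + H\right) = - 8 \left(-3 + H\right) \left(-11 + H\right) = - 8 \left(-11 + H\right) \left(-3 + H\right)$)
$\left(95 + b{\left(1 \left(2 - 5\right) - 5 \right)}\right)^{2} = \left(95 - \left(264 - 112 \left(1 \left(2 - 5\right) - 5\right) + 8 \left(1 \left(2 - 5\right) - 5\right)^{2}\right)\right)^{2} = \left(95 - \left(264 - 112 \left(1 \left(-3\right) - 5\right) + 8 \left(1 \left(-3\right) - 5\right)^{2}\right)\right)^{2} = \left(95 - \left(264 - 112 \left(-3 - 5\right) + 8 \left(-3 - 5\right)^{2}\right)\right)^{2} = \left(95 - \left(1160 + 512\right)\right)^{2} = \left(95 - 1672\right)^{2} = \left(-1577\right)^{2} = 2486929$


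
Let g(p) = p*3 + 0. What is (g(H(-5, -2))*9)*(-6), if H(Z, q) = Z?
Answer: 810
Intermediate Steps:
g(p) = 3*p (g(p) = 3*p + 0 = 3*p)
(g(H(-5, -2))*9)*(-6) = ((3*(-5))*9)*(-6) = -15*9*(-6) = -135*(-6) = 810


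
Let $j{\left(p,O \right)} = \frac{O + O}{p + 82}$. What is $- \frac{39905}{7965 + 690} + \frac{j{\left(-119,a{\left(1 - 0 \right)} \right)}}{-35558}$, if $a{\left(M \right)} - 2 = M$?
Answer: $- \frac{5250080170}{1138691613} \approx -4.6106$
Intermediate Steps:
$a{\left(M \right)} = 2 + M$
$j{\left(p,O \right)} = \frac{2 O}{82 + p}$
$- \frac{39905}{7965 + 690} + \frac{j{\left(-119,a{\left(1 - 0 \right)} \right)}}{-35558} = - \frac{39905}{7965 + 690} + \frac{2 \left(2 + \left(1 - 0\right)\right) \frac{1}{82 - 119}}{-35558} = - \frac{39905}{8655} + \frac{2 \left(2 + \left(1 + 0\right)\right)}{-37} \left(- \frac{1}{35558}\right) = \left(-39905\right) \frac{1}{8655} + 2 \left(2 + 1\right) \left(- \frac{1}{37}\right) \left(- \frac{1}{35558}\right) = - \frac{7981}{1731} + 2 \cdot 3 \left(- \frac{1}{37}\right) \left(- \frac{1}{35558}\right) = - \frac{7981}{1731} - - \frac{3}{657823} = - \frac{7981}{1731} + \frac{3}{657823} = - \frac{5250080170}{1138691613}$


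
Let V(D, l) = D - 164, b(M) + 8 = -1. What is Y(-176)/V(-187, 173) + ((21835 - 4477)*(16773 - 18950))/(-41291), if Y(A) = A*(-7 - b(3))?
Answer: 50487646/55107 ≈ 916.17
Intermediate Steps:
b(M) = -9 (b(M) = -8 - 1 = -9)
V(D, l) = -164 + D
Y(A) = 2*A (Y(A) = A*(-7 - 1*(-9)) = A*(-7 + 9) = A*2 = 2*A)
Y(-176)/V(-187, 173) + ((21835 - 4477)*(16773 - 18950))/(-41291) = (2*(-176))/(-164 - 187) + ((21835 - 4477)*(16773 - 18950))/(-41291) = -352/(-351) + (17358*(-2177))*(-1/41291) = -352*(-1/351) - 37788366*(-1/41291) = 352/351 + 143682/157 = 50487646/55107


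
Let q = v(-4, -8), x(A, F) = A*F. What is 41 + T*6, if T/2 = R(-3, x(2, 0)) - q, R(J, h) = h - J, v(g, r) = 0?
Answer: 77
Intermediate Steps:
q = 0
T = 6 (T = 2*((2*0 - 1*(-3)) - 1*0) = 2*((0 + 3) + 0) = 2*(3 + 0) = 2*3 = 6)
41 + T*6 = 41 + 6*6 = 41 + 36 = 77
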